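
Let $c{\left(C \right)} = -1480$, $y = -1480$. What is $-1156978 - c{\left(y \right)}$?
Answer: $-1155498$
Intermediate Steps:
$-1156978 - c{\left(y \right)} = -1156978 - -1480 = -1156978 + 1480 = -1155498$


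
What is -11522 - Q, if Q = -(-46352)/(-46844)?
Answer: -134922554/11711 ≈ -11521.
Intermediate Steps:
Q = -11588/11711 (Q = -(-46352)*(-1)/46844 = -1*11588/11711 = -11588/11711 ≈ -0.98950)
-11522 - Q = -11522 - 1*(-11588/11711) = -11522 + 11588/11711 = -134922554/11711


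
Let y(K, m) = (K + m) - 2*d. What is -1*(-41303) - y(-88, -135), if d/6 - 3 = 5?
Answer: 41622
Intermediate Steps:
d = 48 (d = 18 + 6*5 = 18 + 30 = 48)
y(K, m) = -96 + K + m (y(K, m) = (K + m) - 2*48 = (K + m) - 96 = -96 + K + m)
-1*(-41303) - y(-88, -135) = -1*(-41303) - (-96 - 88 - 135) = 41303 - 1*(-319) = 41303 + 319 = 41622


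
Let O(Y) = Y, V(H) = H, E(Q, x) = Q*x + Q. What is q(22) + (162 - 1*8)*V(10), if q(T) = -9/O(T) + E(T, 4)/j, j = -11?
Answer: 33651/22 ≈ 1529.6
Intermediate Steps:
E(Q, x) = Q + Q*x
q(T) = -9/T - 5*T/11 (q(T) = -9/T + (T*(1 + 4))/(-11) = -9/T + (T*5)*(-1/11) = -9/T + (5*T)*(-1/11) = -9/T - 5*T/11)
q(22) + (162 - 1*8)*V(10) = (-9/22 - 5/11*22) + (162 - 1*8)*10 = (-9*1/22 - 10) + (162 - 8)*10 = (-9/22 - 10) + 154*10 = -229/22 + 1540 = 33651/22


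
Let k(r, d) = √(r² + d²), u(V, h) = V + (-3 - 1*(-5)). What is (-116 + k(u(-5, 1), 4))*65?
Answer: -7215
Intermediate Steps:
u(V, h) = 2 + V (u(V, h) = V + (-3 + 5) = V + 2 = 2 + V)
k(r, d) = √(d² + r²)
(-116 + k(u(-5, 1), 4))*65 = (-116 + √(4² + (2 - 5)²))*65 = (-116 + √(16 + (-3)²))*65 = (-116 + √(16 + 9))*65 = (-116 + √25)*65 = (-116 + 5)*65 = -111*65 = -7215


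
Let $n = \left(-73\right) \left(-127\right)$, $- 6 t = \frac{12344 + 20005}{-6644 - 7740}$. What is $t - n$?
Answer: $- \frac{266697345}{28768} \approx -9270.6$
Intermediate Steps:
$t = \frac{10783}{28768}$ ($t = - \frac{\left(12344 + 20005\right) \frac{1}{-6644 - 7740}}{6} = - \frac{32349 \frac{1}{-14384}}{6} = - \frac{32349 \left(- \frac{1}{14384}\right)}{6} = \left(- \frac{1}{6}\right) \left(- \frac{32349}{14384}\right) = \frac{10783}{28768} \approx 0.37483$)
$n = 9271$
$t - n = \frac{10783}{28768} - 9271 = - \frac{266697345}{28768}$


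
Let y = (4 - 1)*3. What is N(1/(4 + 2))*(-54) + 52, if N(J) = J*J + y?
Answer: -871/2 ≈ -435.50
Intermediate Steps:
y = 9 (y = 3*3 = 9)
N(J) = 9 + J² (N(J) = J*J + 9 = J² + 9 = 9 + J²)
N(1/(4 + 2))*(-54) + 52 = (9 + (1/(4 + 2))²)*(-54) + 52 = (9 + (1/6)²)*(-54) + 52 = (9 + (⅙)²)*(-54) + 52 = (9 + 1/36)*(-54) + 52 = (325/36)*(-54) + 52 = -975/2 + 52 = -871/2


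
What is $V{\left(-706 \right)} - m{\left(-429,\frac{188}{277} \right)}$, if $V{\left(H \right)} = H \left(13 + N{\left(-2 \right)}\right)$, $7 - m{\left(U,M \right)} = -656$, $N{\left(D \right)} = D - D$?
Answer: $-9841$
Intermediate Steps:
$N{\left(D \right)} = 0$
$m{\left(U,M \right)} = 663$ ($m{\left(U,M \right)} = 7 - -656 = 7 + 656 = 663$)
$V{\left(H \right)} = 13 H$ ($V{\left(H \right)} = H \left(13 + 0\right) = H 13 = 13 H$)
$V{\left(-706 \right)} - m{\left(-429,\frac{188}{277} \right)} = 13 \left(-706\right) - 663 = -9178 - 663 = -9841$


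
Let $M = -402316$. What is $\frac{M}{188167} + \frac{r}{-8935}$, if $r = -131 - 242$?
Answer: $- \frac{3524507169}{1681272145} \approx -2.0963$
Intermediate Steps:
$r = -373$ ($r = -131 - 242 = -373$)
$\frac{M}{188167} + \frac{r}{-8935} = - \frac{402316}{188167} - \frac{373}{-8935} = \left(-402316\right) \frac{1}{188167} - - \frac{373}{8935} = - \frac{402316}{188167} + \frac{373}{8935} = - \frac{3524507169}{1681272145}$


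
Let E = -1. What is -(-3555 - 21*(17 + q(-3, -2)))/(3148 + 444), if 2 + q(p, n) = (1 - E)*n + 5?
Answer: 3891/3592 ≈ 1.0832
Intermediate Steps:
q(p, n) = 3 + 2*n (q(p, n) = -2 + ((1 - 1*(-1))*n + 5) = -2 + ((1 + 1)*n + 5) = -2 + (2*n + 5) = -2 + (5 + 2*n) = 3 + 2*n)
-(-3555 - 21*(17 + q(-3, -2)))/(3148 + 444) = -(-3555 - 21*(17 + (3 + 2*(-2))))/(3148 + 444) = -(-3555 - 21*(17 + (3 - 4)))/3592 = -(-3555 - 21*(17 - 1))/3592 = -(-3555 - 21*16)/3592 = -(-3555 - 336)/3592 = -(-3891)/3592 = -1*(-3891/3592) = 3891/3592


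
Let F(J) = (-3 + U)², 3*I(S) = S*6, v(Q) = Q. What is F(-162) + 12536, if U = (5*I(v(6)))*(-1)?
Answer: 16505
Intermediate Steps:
I(S) = 2*S (I(S) = (S*6)/3 = (6*S)/3 = 2*S)
U = -60 (U = (5*(2*6))*(-1) = (5*12)*(-1) = 60*(-1) = -60)
F(J) = 3969 (F(J) = (-3 - 60)² = (-63)² = 3969)
F(-162) + 12536 = 3969 + 12536 = 16505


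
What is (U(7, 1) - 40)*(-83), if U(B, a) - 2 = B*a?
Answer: 2573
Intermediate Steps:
U(B, a) = 2 + B*a
(U(7, 1) - 40)*(-83) = ((2 + 7*1) - 40)*(-83) = ((2 + 7) - 40)*(-83) = (9 - 40)*(-83) = -31*(-83) = 2573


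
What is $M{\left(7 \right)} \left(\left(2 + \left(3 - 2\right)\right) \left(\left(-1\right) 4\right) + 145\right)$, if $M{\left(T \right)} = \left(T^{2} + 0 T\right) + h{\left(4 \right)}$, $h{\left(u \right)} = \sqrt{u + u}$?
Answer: $6517 + 266 \sqrt{2} \approx 6893.2$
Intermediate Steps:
$h{\left(u \right)} = \sqrt{2} \sqrt{u}$ ($h{\left(u \right)} = \sqrt{2 u} = \sqrt{2} \sqrt{u}$)
$M{\left(T \right)} = T^{2} + 2 \sqrt{2}$ ($M{\left(T \right)} = \left(T^{2} + 0 T\right) + \sqrt{2} \sqrt{4} = \left(T^{2} + 0\right) + \sqrt{2} \cdot 2 = T^{2} + 2 \sqrt{2}$)
$M{\left(7 \right)} \left(\left(2 + \left(3 - 2\right)\right) \left(\left(-1\right) 4\right) + 145\right) = \left(7^{2} + 2 \sqrt{2}\right) \left(\left(2 + \left(3 - 2\right)\right) \left(\left(-1\right) 4\right) + 145\right) = \left(49 + 2 \sqrt{2}\right) \left(\left(2 + \left(3 - 2\right)\right) \left(-4\right) + 145\right) = \left(49 + 2 \sqrt{2}\right) \left(\left(2 + 1\right) \left(-4\right) + 145\right) = \left(49 + 2 \sqrt{2}\right) \left(3 \left(-4\right) + 145\right) = \left(49 + 2 \sqrt{2}\right) \left(-12 + 145\right) = \left(49 + 2 \sqrt{2}\right) 133 = 6517 + 266 \sqrt{2}$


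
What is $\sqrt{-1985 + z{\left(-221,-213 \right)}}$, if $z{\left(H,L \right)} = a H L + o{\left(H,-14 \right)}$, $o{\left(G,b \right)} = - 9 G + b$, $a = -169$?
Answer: $i \sqrt{7955347} \approx 2820.5 i$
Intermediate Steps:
$o{\left(G,b \right)} = b - 9 G$
$z{\left(H,L \right)} = -14 - 9 H - 169 H L$ ($z{\left(H,L \right)} = - 169 H L - \left(14 + 9 H\right) = -14 - 9 H - 169 H L$)
$\sqrt{-1985 + z{\left(-221,-213 \right)}} = \sqrt{-1985 - \left(-1975 + 7955337\right)} = \sqrt{-1985 - 7953362} = \sqrt{-7955347} = i \sqrt{7955347}$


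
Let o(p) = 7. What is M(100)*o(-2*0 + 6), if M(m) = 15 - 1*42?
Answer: -189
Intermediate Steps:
M(m) = -27 (M(m) = 15 - 42 = -27)
M(100)*o(-2*0 + 6) = -27*7 = -189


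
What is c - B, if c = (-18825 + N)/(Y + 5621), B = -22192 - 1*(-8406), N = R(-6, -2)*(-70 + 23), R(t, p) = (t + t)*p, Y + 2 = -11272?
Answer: 77952211/5653 ≈ 13790.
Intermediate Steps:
Y = -11274 (Y = -2 - 11272 = -11274)
R(t, p) = 2*p*t (R(t, p) = (2*t)*p = 2*p*t)
N = -1128 (N = (2*(-2)*(-6))*(-70 + 23) = 24*(-47) = -1128)
B = -13786 (B = -22192 + 8406 = -13786)
c = 19953/5653 (c = (-18825 - 1128)/(-11274 + 5621) = -19953/(-5653) = -19953*(-1/5653) = 19953/5653 ≈ 3.5296)
c - B = 19953/5653 - 1*(-13786) = 19953/5653 + 13786 = 77952211/5653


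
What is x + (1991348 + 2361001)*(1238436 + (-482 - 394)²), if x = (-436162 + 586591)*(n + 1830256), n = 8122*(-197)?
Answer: 8764625917626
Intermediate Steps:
n = -1600034
x = 34632065238 (x = (-436162 + 586591)*(-1600034 + 1830256) = 150429*230222 = 34632065238)
x + (1991348 + 2361001)*(1238436 + (-482 - 394)²) = 34632065238 + (1991348 + 2361001)*(1238436 + (-482 - 394)²) = 34632065238 + 4352349*(1238436 + (-876)²) = 34632065238 + 4352349*(1238436 + 767376) = 34632065238 + 4352349*2005812 = 34632065238 + 8729993852388 = 8764625917626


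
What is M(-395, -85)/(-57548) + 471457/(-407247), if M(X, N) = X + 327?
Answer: -6775928660/5859062589 ≈ -1.1565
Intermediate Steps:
M(X, N) = 327 + X
M(-395, -85)/(-57548) + 471457/(-407247) = (327 - 395)/(-57548) + 471457/(-407247) = -68*(-1/57548) + 471457*(-1/407247) = 17/14387 - 471457/407247 = -6775928660/5859062589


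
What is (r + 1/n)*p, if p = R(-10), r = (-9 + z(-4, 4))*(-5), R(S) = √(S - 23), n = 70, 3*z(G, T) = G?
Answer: 10853*I*√33/210 ≈ 296.88*I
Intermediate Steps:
z(G, T) = G/3
R(S) = √(-23 + S)
r = 155/3 (r = (-9 + (⅓)*(-4))*(-5) = (-9 - 4/3)*(-5) = -31/3*(-5) = 155/3 ≈ 51.667)
p = I*√33 (p = √(-23 - 10) = √(-33) = I*√33 ≈ 5.7446*I)
(r + 1/n)*p = (155/3 + 1/70)*(I*√33) = 10853*(I*√33)/210 = 10853*I*√33/210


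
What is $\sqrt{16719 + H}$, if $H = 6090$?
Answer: $\sqrt{22809} \approx 151.03$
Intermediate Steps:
$\sqrt{16719 + H} = \sqrt{16719 + 6090} = \sqrt{22809}$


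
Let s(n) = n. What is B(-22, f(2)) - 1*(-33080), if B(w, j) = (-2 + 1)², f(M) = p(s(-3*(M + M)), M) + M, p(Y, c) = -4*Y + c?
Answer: 33081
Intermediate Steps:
p(Y, c) = c - 4*Y
f(M) = 26*M (f(M) = (M - (-12)*(M + M)) + M = (M - (-12)*2*M) + M = (M - (-24)*M) + M = (M + 24*M) + M = 25*M + M = 26*M)
B(w, j) = 1 (B(w, j) = (-1)² = 1)
B(-22, f(2)) - 1*(-33080) = 1 - 1*(-33080) = 1 + 33080 = 33081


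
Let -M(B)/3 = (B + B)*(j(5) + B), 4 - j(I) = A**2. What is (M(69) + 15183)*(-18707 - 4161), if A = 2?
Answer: 306042444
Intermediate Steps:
j(I) = 0 (j(I) = 4 - 1*2**2 = 4 - 1*4 = 4 - 4 = 0)
M(B) = -6*B**2 (M(B) = -3*(B + B)*(0 + B) = -3*2*B*B = -6*B**2)
(M(69) + 15183)*(-18707 - 4161) = (-6*69**2 + 15183)*(-18707 - 4161) = (-6*4761 + 15183)*(-22868) = (-28566 + 15183)*(-22868) = -13383*(-22868) = 306042444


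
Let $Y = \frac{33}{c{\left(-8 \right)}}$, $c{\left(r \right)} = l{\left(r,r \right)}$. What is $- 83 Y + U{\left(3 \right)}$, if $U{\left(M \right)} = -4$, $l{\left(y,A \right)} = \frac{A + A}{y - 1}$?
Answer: $- \frac{24715}{16} \approx -1544.7$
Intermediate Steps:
$l{\left(y,A \right)} = \frac{2 A}{-1 + y}$
$c{\left(r \right)} = \frac{2 r}{-1 + r}$
$Y = \frac{297}{16}$ ($Y = \frac{33}{2 \left(-8\right) \frac{1}{-1 - 8}} = \frac{33}{2 \left(-8\right) \frac{1}{-9}} = \frac{33}{2 \left(-8\right) \left(- \frac{1}{9}\right)} = \frac{33}{\frac{16}{9}} = 33 \cdot \frac{9}{16} = \frac{297}{16} \approx 18.563$)
$- 83 Y + U{\left(3 \right)} = \left(-83\right) \frac{297}{16} - 4 = - \frac{24651}{16} - 4 = - \frac{24715}{16}$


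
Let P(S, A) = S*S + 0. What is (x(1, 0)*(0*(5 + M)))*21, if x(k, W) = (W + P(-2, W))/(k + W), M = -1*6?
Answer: 0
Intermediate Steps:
P(S, A) = S² (P(S, A) = S² + 0 = S²)
M = -6
x(k, W) = (4 + W)/(W + k) (x(k, W) = (W + (-2)²)/(k + W) = (W + 4)/(W + k) = (4 + W)/(W + k))
(x(1, 0)*(0*(5 + M)))*21 = (((4 + 0)/(0 + 1))*(0*(5 - 6)))*21 = ((4/1)*(0*(-1)))*21 = ((1*4)*0)*21 = (4*0)*21 = 0*21 = 0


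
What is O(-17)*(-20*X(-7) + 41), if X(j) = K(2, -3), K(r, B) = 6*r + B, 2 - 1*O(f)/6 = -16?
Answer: -15012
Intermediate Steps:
O(f) = 108 (O(f) = 12 - 6*(-16) = 12 + 96 = 108)
K(r, B) = B + 6*r
X(j) = 9 (X(j) = -3 + 6*2 = -3 + 12 = 9)
O(-17)*(-20*X(-7) + 41) = 108*(-20*9 + 41) = 108*(-180 + 41) = 108*(-139) = -15012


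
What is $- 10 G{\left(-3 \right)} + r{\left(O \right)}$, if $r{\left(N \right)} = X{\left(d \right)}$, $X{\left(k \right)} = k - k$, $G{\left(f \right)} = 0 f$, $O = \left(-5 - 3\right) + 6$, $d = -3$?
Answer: $0$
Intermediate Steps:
$O = -2$ ($O = -8 + 6 = -2$)
$G{\left(f \right)} = 0$
$X{\left(k \right)} = 0$
$r{\left(N \right)} = 0$
$- 10 G{\left(-3 \right)} + r{\left(O \right)} = \left(-10\right) 0 + 0 = 0 + 0 = 0$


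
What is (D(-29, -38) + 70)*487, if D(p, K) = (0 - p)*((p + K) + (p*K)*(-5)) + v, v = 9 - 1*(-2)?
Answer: -78724524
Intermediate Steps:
v = 11 (v = 9 + 2 = 11)
D(p, K) = 11 - p*(K + p - 5*K*p) (D(p, K) = (0 - p)*((p + K) + (p*K)*(-5)) + 11 = (-p)*((K + p) + (K*p)*(-5)) + 11 = (-p)*((K + p) - 5*K*p) + 11 = (-p)*(K + p - 5*K*p) + 11 = -p*(K + p - 5*K*p) + 11 = 11 - p*(K + p - 5*K*p))
(D(-29, -38) + 70)*487 = ((11 - 1*(-29)² - 1*(-38)*(-29) + 5*(-38)*(-29)²) + 70)*487 = ((11 - 1*841 - 1102 + 5*(-38)*841) + 70)*487 = ((11 - 841 - 1102 - 159790) + 70)*487 = (-161722 + 70)*487 = -161652*487 = -78724524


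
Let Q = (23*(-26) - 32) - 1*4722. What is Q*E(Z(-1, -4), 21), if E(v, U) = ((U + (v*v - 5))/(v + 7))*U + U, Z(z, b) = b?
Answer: -1311240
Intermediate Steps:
E(v, U) = U + U*(-5 + U + v²)/(7 + v) (E(v, U) = ((U + (v² - 5))/(7 + v))*U + U = ((U + (-5 + v²))/(7 + v))*U + U = ((-5 + U + v²)/(7 + v))*U + U = U*(-5 + U + v²)/(7 + v) + U = U + U*(-5 + U + v²)/(7 + v))
Q = -5352 (Q = (-598 - 32) - 4722 = -630 - 4722 = -5352)
Q*E(Z(-1, -4), 21) = -112392*(2 + 21 - 4 + (-4)²)/(7 - 4) = -112392*(2 + 21 - 4 + 16)/3 = -112392*35/3 = -5352*245 = -1311240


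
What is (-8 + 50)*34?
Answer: 1428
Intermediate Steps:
(-8 + 50)*34 = 42*34 = 1428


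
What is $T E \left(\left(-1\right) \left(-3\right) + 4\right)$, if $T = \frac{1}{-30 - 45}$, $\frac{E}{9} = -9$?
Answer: $\frac{189}{25} \approx 7.56$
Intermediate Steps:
$E = -81$ ($E = 9 \left(-9\right) = -81$)
$T = - \frac{1}{75}$ ($T = \frac{1}{-75} = - \frac{1}{75} \approx -0.013333$)
$T E \left(\left(-1\right) \left(-3\right) + 4\right) = \left(- \frac{1}{75}\right) \left(-81\right) \left(\left(-1\right) \left(-3\right) + 4\right) = \frac{27 \left(3 + 4\right)}{25} = \frac{27}{25} \cdot 7 = \frac{189}{25}$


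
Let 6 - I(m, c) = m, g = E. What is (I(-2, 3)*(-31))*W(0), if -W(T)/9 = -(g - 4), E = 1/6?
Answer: 8556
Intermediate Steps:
E = 1/6 ≈ 0.16667
g = 1/6 ≈ 0.16667
I(m, c) = 6 - m
W(T) = -69/2 (W(T) = -(-9)*(1/6 - 4) = -(-9)*(-23)/6 = -9*23/6 = -69/2)
(I(-2, 3)*(-31))*W(0) = ((6 - 1*(-2))*(-31))*(-69/2) = ((6 + 2)*(-31))*(-69/2) = (8*(-31))*(-69/2) = -248*(-69/2) = 8556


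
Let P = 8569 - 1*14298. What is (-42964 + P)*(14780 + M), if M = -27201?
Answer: 604815753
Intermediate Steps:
P = -5729 (P = 8569 - 14298 = -5729)
(-42964 + P)*(14780 + M) = (-42964 - 5729)*(14780 - 27201) = -48693*(-12421) = 604815753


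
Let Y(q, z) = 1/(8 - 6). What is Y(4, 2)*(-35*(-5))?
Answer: 175/2 ≈ 87.500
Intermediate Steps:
Y(q, z) = ½ (Y(q, z) = 1/2 = ½)
Y(4, 2)*(-35*(-5)) = (-35*(-5))/2 = (½)*175 = 175/2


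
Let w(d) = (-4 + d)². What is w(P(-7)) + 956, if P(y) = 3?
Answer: 957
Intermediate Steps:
w(P(-7)) + 956 = (-4 + 3)² + 956 = (-1)² + 956 = 1 + 956 = 957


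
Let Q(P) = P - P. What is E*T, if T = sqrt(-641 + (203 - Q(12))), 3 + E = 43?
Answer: 40*I*sqrt(438) ≈ 837.14*I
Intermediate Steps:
E = 40 (E = -3 + 43 = 40)
Q(P) = 0
T = I*sqrt(438) (T = sqrt(-641 + (203 - 1*0)) = sqrt(-641 + (203 + 0)) = sqrt(-641 + 203) = sqrt(-438) = I*sqrt(438) ≈ 20.928*I)
E*T = 40*(I*sqrt(438)) = 40*I*sqrt(438)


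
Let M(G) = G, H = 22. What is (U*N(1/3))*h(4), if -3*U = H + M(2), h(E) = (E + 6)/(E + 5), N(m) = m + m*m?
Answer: -320/81 ≈ -3.9506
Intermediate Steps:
N(m) = m + m²
h(E) = (6 + E)/(5 + E)
U = -8 (U = -(22 + 2)/3 = -⅓*24 = -8)
(U*N(1/3))*h(4) = (-8*(1 + 1/3)/3)*((6 + 4)/(5 + 4)) = (-8*(1 + ⅓)/3)*(10/9) = (-8*4/(3*3))*((⅑)*10) = -8*4/9*(10/9) = -32/9*10/9 = -320/81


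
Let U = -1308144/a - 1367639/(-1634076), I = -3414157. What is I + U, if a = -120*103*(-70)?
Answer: -5292702680679187/1550222100 ≈ -3.4142e+6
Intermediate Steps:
a = 865200 (a = -12360*(-70) = 865200)
U = -1046409487/1550222100 (U = -1308144/865200 - 1367639/(-1634076) = -1308144*1/865200 - 1367639*(-1/1634076) = -27253/18025 + 71981/86004 = -1046409487/1550222100 ≈ -0.67501)
I + U = -3414157 - 1046409487/1550222100 = -5292702680679187/1550222100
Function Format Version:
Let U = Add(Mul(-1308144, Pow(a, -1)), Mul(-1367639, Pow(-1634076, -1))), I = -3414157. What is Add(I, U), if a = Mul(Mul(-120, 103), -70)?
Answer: Rational(-5292702680679187, 1550222100) ≈ -3.4142e+6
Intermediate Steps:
a = 865200 (a = Mul(-12360, -70) = 865200)
U = Rational(-1046409487, 1550222100) (U = Add(Mul(-1308144, Pow(865200, -1)), Mul(-1367639, Pow(-1634076, -1))) = Add(Mul(-1308144, Rational(1, 865200)), Mul(-1367639, Rational(-1, 1634076))) = Add(Rational(-27253, 18025), Rational(71981, 86004)) = Rational(-1046409487, 1550222100) ≈ -0.67501)
Add(I, U) = Add(-3414157, Rational(-1046409487, 1550222100)) = Rational(-5292702680679187, 1550222100)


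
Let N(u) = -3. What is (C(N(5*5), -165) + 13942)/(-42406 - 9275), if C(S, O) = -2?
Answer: -13940/51681 ≈ -0.26973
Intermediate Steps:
(C(N(5*5), -165) + 13942)/(-42406 - 9275) = (-2 + 13942)/(-42406 - 9275) = 13940/(-51681) = 13940*(-1/51681) = -13940/51681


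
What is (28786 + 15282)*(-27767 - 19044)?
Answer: -2062867148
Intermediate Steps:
(28786 + 15282)*(-27767 - 19044) = 44068*(-46811) = -2062867148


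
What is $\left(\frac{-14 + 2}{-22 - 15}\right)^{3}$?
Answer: $\frac{1728}{50653} \approx 0.034114$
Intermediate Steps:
$\left(\frac{-14 + 2}{-22 - 15}\right)^{3} = \left(- \frac{12}{-37}\right)^{3} = \left(\left(-12\right) \left(- \frac{1}{37}\right)\right)^{3} = \left(\frac{12}{37}\right)^{3} = \frac{1728}{50653}$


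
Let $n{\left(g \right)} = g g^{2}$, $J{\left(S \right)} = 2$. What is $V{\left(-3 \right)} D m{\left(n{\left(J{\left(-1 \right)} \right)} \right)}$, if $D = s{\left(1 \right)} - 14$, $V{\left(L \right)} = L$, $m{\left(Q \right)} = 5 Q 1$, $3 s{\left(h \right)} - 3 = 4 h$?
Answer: $1400$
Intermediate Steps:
$s{\left(h \right)} = 1 + \frac{4 h}{3}$
$n{\left(g \right)} = g^{3}$
$m{\left(Q \right)} = 5 Q$
$D = - \frac{35}{3}$ ($D = \left(1 + \frac{4}{3} \cdot 1\right) - 14 = \left(1 + \frac{4}{3}\right) - 14 = \frac{7}{3} - 14 = - \frac{35}{3} \approx -11.667$)
$V{\left(-3 \right)} D m{\left(n{\left(J{\left(-1 \right)} \right)} \right)} = \left(-3\right) \left(- \frac{35}{3}\right) 5 \cdot 2^{3} = 35 \cdot 5 \cdot 8 = 35 \cdot 40 = 1400$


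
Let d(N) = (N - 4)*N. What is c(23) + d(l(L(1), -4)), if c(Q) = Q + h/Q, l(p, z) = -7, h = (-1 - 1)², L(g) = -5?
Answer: 2304/23 ≈ 100.17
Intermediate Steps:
h = 4 (h = (-2)² = 4)
d(N) = N*(-4 + N) (d(N) = (-4 + N)*N = N*(-4 + N))
c(Q) = Q + 4/Q
c(23) + d(l(L(1), -4)) = (23 + 4/23) - 7*(-4 - 7) = (23 + 4*(1/23)) - 7*(-11) = (23 + 4/23) + 77 = 533/23 + 77 = 2304/23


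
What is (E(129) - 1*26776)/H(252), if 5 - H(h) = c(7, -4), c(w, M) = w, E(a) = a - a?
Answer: 13388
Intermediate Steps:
E(a) = 0
H(h) = -2 (H(h) = 5 - 1*7 = 5 - 7 = -2)
(E(129) - 1*26776)/H(252) = (0 - 1*26776)/(-2) = (0 - 26776)*(-1/2) = -26776*(-1/2) = 13388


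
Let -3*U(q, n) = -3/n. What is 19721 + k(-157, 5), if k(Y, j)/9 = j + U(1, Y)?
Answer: 3103253/157 ≈ 19766.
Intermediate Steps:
U(q, n) = 1/n (U(q, n) = -(-1)/n = 1/n)
k(Y, j) = 9*j + 9/Y (k(Y, j) = 9*(j + 1/Y) = 9*j + 9/Y)
19721 + k(-157, 5) = 19721 + (9*5 + 9/(-157)) = 19721 + (45 + 9*(-1/157)) = 19721 + (45 - 9/157) = 19721 + 7056/157 = 3103253/157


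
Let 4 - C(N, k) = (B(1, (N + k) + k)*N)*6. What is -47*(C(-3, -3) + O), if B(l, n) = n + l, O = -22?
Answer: 7614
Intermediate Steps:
B(l, n) = l + n
C(N, k) = 4 - 6*N*(1 + N + 2*k) (C(N, k) = 4 - (1 + ((N + k) + k))*N*6 = 4 - (1 + (N + 2*k))*N*6 = 4 - (1 + N + 2*k)*N*6 = 4 - N*(1 + N + 2*k)*6 = 4 - 6*N*(1 + N + 2*k))
-47*(C(-3, -3) + O) = -47*((4 - 6*(-3)*(1 - 3 + 2*(-3))) - 22) = -47*((4 - 6*(-3)*(1 - 3 - 6)) - 22) = -47*((4 - 6*(-3)*(-8)) - 22) = -47*((4 - 144) - 22) = -47*(-140 - 22) = -47*(-162) = 7614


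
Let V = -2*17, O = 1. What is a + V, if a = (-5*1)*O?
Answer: -39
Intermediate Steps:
a = -5 (a = -5*1*1 = -5*1 = -5)
V = -34
a + V = -5 - 34 = -39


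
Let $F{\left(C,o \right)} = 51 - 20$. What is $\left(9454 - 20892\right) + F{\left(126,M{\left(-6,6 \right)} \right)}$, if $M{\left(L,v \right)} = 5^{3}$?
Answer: $-11407$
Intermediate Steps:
$M{\left(L,v \right)} = 125$
$F{\left(C,o \right)} = 31$
$\left(9454 - 20892\right) + F{\left(126,M{\left(-6,6 \right)} \right)} = \left(9454 - 20892\right) + 31 = -11438 + 31 = -11407$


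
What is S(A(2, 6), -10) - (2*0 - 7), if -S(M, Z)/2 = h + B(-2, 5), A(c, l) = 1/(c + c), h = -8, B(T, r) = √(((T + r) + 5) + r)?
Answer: 23 - 2*√13 ≈ 15.789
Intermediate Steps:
B(T, r) = √(5 + T + 2*r) (B(T, r) = √((5 + T + r) + r) = √(5 + T + 2*r))
A(c, l) = 1/(2*c)
S(M, Z) = 16 - 2*√13 (S(M, Z) = -2*(-8 + √(5 - 2 + 2*5)) = -2*(-8 + √(5 - 2 + 10)) = -2*(-8 + √13) = 16 - 2*√13)
S(A(2, 6), -10) - (2*0 - 7) = (16 - 2*√13) - (2*0 - 7) = (16 - 2*√13) - (0 - 7) = (16 - 2*√13) - 1*(-7) = (16 - 2*√13) + 7 = 23 - 2*√13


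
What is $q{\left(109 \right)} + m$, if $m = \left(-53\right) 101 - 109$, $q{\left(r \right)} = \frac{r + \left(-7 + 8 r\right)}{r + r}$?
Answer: $- \frac{594871}{109} \approx -5457.5$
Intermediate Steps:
$q{\left(r \right)} = \frac{-7 + 9 r}{2 r}$
$m = -5462$ ($m = -5353 - 109 = -5462$)
$q{\left(109 \right)} + m = \frac{-7 + 9 \cdot 109}{2 \cdot 109} - 5462 = \frac{1}{2} \cdot \frac{1}{109} \left(-7 + 981\right) - 5462 = \frac{1}{2} \cdot \frac{1}{109} \cdot 974 - 5462 = \frac{487}{109} - 5462 = - \frac{594871}{109}$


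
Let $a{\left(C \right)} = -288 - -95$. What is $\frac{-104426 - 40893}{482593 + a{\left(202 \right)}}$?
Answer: $- \frac{145319}{482400} \approx -0.30124$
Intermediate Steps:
$a{\left(C \right)} = -193$ ($a{\left(C \right)} = -288 + 95 = -193$)
$\frac{-104426 - 40893}{482593 + a{\left(202 \right)}} = \frac{-104426 - 40893}{482593 - 193} = - \frac{145319}{482400}$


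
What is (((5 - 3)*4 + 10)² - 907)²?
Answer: 339889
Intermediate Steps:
(((5 - 3)*4 + 10)² - 907)² = ((2*4 + 10)² - 907)² = ((8 + 10)² - 907)² = (18² - 907)² = (324 - 907)² = (-583)² = 339889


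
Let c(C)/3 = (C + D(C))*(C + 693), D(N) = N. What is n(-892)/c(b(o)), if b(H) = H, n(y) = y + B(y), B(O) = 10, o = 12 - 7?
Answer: -147/3490 ≈ -0.042120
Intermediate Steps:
o = 5
n(y) = 10 + y (n(y) = y + 10 = 10 + y)
c(C) = 6*C*(693 + C) (c(C) = 3*((C + C)*(C + 693)) = 3*((2*C)*(693 + C)) = 3*(2*C*(693 + C)) = 6*C*(693 + C))
n(-892)/c(b(o)) = (10 - 892)/((6*5*(693 + 5))) = -882/(6*5*698) = -882/20940 = -882*1/20940 = -147/3490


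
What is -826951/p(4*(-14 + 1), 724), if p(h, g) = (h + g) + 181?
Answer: -826951/853 ≈ -969.46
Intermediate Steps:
p(h, g) = 181 + g + h (p(h, g) = (g + h) + 181 = 181 + g + h)
-826951/p(4*(-14 + 1), 724) = -826951/(181 + 724 + 4*(-14 + 1)) = -826951/(181 + 724 + 4*(-13)) = -826951/(181 + 724 - 52) = -826951/853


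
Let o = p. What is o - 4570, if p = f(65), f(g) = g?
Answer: -4505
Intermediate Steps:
p = 65
o = 65
o - 4570 = 65 - 4570 = -4505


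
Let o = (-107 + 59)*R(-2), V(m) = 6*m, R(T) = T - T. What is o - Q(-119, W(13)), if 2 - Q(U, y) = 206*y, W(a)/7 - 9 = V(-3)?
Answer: -12980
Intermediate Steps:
R(T) = 0
W(a) = -63 (W(a) = 63 + 7*(6*(-3)) = 63 + 7*(-18) = 63 - 126 = -63)
Q(U, y) = 2 - 206*y
o = 0 (o = (-107 + 59)*0 = -48*0 = 0)
o - Q(-119, W(13)) = 0 - (2 - 206*(-63)) = 0 - (2 + 12978) = 0 - 1*12980 = 0 - 12980 = -12980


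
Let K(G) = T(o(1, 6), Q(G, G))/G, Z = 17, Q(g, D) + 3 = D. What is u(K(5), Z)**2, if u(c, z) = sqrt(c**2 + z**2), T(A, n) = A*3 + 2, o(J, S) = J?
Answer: 290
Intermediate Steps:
Q(g, D) = -3 + D
T(A, n) = 2 + 3*A (T(A, n) = 3*A + 2 = 2 + 3*A)
K(G) = 5/G (K(G) = (2 + 3*1)/G = (2 + 3)/G = 5/G)
u(K(5), Z)**2 = (sqrt((5/5)**2 + 17**2))**2 = (sqrt((5*(1/5))**2 + 289))**2 = (sqrt(1**2 + 289))**2 = (sqrt(1 + 289))**2 = (sqrt(290))**2 = 290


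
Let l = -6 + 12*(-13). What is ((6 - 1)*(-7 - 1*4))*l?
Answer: 8910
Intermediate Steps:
l = -162 (l = -6 - 156 = -162)
((6 - 1)*(-7 - 1*4))*l = ((6 - 1)*(-7 - 1*4))*(-162) = (5*(-7 - 4))*(-162) = (5*(-11))*(-162) = -55*(-162) = 8910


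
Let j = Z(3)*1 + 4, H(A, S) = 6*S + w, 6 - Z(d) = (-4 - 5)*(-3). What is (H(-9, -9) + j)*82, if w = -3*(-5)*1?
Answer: -4592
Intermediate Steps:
w = 15 (w = 15*1 = 15)
Z(d) = -21 (Z(d) = 6 - (-4 - 5)*(-3) = 6 - (-9)*(-3) = 6 - 1*27 = 6 - 27 = -21)
H(A, S) = 15 + 6*S (H(A, S) = 6*S + 15 = 15 + 6*S)
j = -17 (j = -21*1 + 4 = -21 + 4 = -17)
(H(-9, -9) + j)*82 = ((15 + 6*(-9)) - 17)*82 = ((15 - 54) - 17)*82 = (-39 - 17)*82 = -56*82 = -4592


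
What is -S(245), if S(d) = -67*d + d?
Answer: 16170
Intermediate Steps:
S(d) = -66*d
-S(245) = -(-66)*245 = -1*(-16170) = 16170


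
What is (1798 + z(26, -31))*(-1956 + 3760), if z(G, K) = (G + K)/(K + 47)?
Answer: 12972113/4 ≈ 3.2430e+6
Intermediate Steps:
z(G, K) = (G + K)/(47 + K)
(1798 + z(26, -31))*(-1956 + 3760) = (1798 + (26 - 31)/(47 - 31))*(-1956 + 3760) = (1798 - 5/16)*1804 = (28763/16)*1804 = 12972113/4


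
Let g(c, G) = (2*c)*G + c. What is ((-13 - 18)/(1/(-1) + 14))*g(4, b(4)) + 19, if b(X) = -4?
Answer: 1115/13 ≈ 85.769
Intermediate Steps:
g(c, G) = c + 2*G*c (g(c, G) = 2*G*c + c = c + 2*G*c)
((-13 - 18)/(1/(-1) + 14))*g(4, b(4)) + 19 = ((-13 - 18)/(1/(-1) + 14))*(4*(1 + 2*(-4))) + 19 = (-31/(-1 + 14))*(4*(1 - 8)) + 19 = (-31/13)*(4*(-7)) + 19 = -31*1/13*(-28) + 19 = -31/13*(-28) + 19 = 868/13 + 19 = 1115/13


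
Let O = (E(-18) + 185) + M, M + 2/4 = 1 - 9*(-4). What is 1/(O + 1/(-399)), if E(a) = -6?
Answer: 798/171967 ≈ 0.0046404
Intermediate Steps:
M = 73/2 (M = -½ + (1 - 9*(-4)) = -½ + (1 + 36) = -½ + 37 = 73/2 ≈ 36.500)
O = 431/2 (O = (-6 + 185) + 73/2 = 179 + 73/2 = 431/2 ≈ 215.50)
1/(O + 1/(-399)) = 1/(431/2 + 1/(-399)) = 1/(431/2 - 1/399) = 1/(171967/798) = 798/171967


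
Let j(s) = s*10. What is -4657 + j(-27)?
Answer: -4927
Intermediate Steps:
j(s) = 10*s
-4657 + j(-27) = -4657 + 10*(-27) = -4657 - 270 = -4927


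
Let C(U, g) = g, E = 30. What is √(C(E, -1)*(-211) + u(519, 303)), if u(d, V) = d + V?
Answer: √1033 ≈ 32.140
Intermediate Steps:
u(d, V) = V + d
√(C(E, -1)*(-211) + u(519, 303)) = √(-1*(-211) + (303 + 519)) = √(211 + 822) = √1033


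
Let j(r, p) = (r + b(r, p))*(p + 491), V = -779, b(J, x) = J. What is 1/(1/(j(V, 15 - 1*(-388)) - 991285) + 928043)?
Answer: 2384137/2212581653890 ≈ 1.0775e-6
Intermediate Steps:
j(r, p) = 2*r*(491 + p) (j(r, p) = (r + r)*(p + 491) = (2*r)*(491 + p) = 2*r*(491 + p))
1/(1/(j(V, 15 - 1*(-388)) - 991285) + 928043) = 1/(1/(2*(-779)*(491 + (15 - 1*(-388))) - 991285) + 928043) = 1/(1/(2*(-779)*(491 + (15 + 388)) - 991285) + 928043) = 1/(1/(2*(-779)*(491 + 403) - 991285) + 928043) = 1/(1/(2*(-779)*894 - 991285) + 928043) = 1/(1/(-1392852 - 991285) + 928043) = 1/(1/(-2384137) + 928043) = 1/(-1/2384137 + 928043) = 1/(2212581653890/2384137) = 2384137/2212581653890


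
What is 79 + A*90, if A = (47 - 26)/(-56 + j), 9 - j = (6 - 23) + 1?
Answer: 559/31 ≈ 18.032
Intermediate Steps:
j = 25 (j = 9 - ((6 - 23) + 1) = 9 - (-17 + 1) = 9 - 1*(-16) = 9 + 16 = 25)
A = -21/31 (A = (47 - 26)/(-56 + 25) = 21/(-31) = 21*(-1/31) = -21/31 ≈ -0.67742)
79 + A*90 = 79 - 21/31*90 = 79 - 1890/31 = 559/31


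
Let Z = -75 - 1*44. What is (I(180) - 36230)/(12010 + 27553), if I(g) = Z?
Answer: -36349/39563 ≈ -0.91876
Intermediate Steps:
Z = -119 (Z = -75 - 44 = -119)
I(g) = -119
(I(180) - 36230)/(12010 + 27553) = (-119 - 36230)/(12010 + 27553) = -36349/39563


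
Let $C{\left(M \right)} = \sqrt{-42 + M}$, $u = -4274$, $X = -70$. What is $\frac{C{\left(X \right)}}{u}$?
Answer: $- \frac{2 i \sqrt{7}}{2137} \approx - 0.0024761 i$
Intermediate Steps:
$\frac{C{\left(X \right)}}{u} = \frac{\sqrt{-42 - 70}}{-4274} = \sqrt{-112} \left(- \frac{1}{4274}\right) = 4 i \sqrt{7} \left(- \frac{1}{4274}\right) = - \frac{2 i \sqrt{7}}{2137}$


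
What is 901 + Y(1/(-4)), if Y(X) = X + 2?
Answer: 3611/4 ≈ 902.75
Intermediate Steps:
Y(X) = 2 + X
901 + Y(1/(-4)) = 901 + (2 + 1/(-4)) = 901 + (2 - ¼) = 901 + 7/4 = 3611/4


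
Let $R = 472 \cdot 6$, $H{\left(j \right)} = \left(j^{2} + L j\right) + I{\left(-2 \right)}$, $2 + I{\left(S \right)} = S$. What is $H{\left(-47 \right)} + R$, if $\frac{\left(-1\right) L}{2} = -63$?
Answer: $-885$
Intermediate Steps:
$L = 126$ ($L = \left(-2\right) \left(-63\right) = 126$)
$I{\left(S \right)} = -2 + S$
$H{\left(j \right)} = -4 + j^{2} + 126 j$ ($H{\left(j \right)} = \left(j^{2} + 126 j\right) - 4 = -4 + j^{2} + 126 j$)
$R = 2832$
$H{\left(-47 \right)} + R = \left(-4 + \left(-47\right)^{2} + 126 \left(-47\right)\right) + 2832 = \left(-4 + 2209 - 5922\right) + 2832 = -3717 + 2832 = -885$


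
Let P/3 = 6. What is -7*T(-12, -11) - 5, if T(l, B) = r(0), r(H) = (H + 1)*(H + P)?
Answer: -131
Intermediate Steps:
P = 18 (P = 3*6 = 18)
r(H) = (1 + H)*(18 + H) (r(H) = (H + 1)*(H + 18) = (1 + H)*(18 + H))
T(l, B) = 18 (T(l, B) = 18 + 0**2 + 19*0 = 18 + 0 + 0 = 18)
-7*T(-12, -11) - 5 = -7*18 - 5 = -126 - 5 = -131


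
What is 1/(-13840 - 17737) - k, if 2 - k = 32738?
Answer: 1033704671/31577 ≈ 32736.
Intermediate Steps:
k = -32736 (k = 2 - 1*32738 = 2 - 32738 = -32736)
1/(-13840 - 17737) - k = 1/(-13840 - 17737) - 1*(-32736) = 1/(-31577) + 32736 = -1/31577 + 32736 = 1033704671/31577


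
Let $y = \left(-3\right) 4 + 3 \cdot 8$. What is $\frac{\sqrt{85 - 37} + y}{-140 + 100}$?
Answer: $- \frac{3}{10} - \frac{\sqrt{3}}{10} \approx -0.47321$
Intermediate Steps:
$y = 12$ ($y = -12 + 24 = 12$)
$\frac{\sqrt{85 - 37} + y}{-140 + 100} = \frac{\sqrt{85 - 37} + 12}{-140 + 100} = \frac{\sqrt{48} + 12}{-40} = \left(4 \sqrt{3} + 12\right) \left(- \frac{1}{40}\right) = \left(12 + 4 \sqrt{3}\right) \left(- \frac{1}{40}\right) = - \frac{3}{10} - \frac{\sqrt{3}}{10}$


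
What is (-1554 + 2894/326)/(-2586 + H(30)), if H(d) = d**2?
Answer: 251855/274818 ≈ 0.91644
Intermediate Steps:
(-1554 + 2894/326)/(-2586 + H(30)) = (-1554 + 2894/326)/(-2586 + 30**2) = (-1554 + 2894*(1/326))/(-2586 + 900) = (-1554 + 1447/163)/(-1686) = -251855/163*(-1/1686) = 251855/274818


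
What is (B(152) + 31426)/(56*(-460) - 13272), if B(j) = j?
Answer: -15789/19516 ≈ -0.80903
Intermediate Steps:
(B(152) + 31426)/(56*(-460) - 13272) = (152 + 31426)/(56*(-460) - 13272) = 31578/(-25760 - 13272) = 31578/(-39032) = 31578*(-1/39032) = -15789/19516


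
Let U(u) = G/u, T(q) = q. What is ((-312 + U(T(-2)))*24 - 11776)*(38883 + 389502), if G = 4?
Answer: -8272971120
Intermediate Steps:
U(u) = 4/u
((-312 + U(T(-2)))*24 - 11776)*(38883 + 389502) = ((-312 + 4/(-2))*24 - 11776)*(38883 + 389502) = ((-312 + 4*(-½))*24 - 11776)*428385 = ((-312 - 2)*24 - 11776)*428385 = (-314*24 - 11776)*428385 = (-7536 - 11776)*428385 = -19312*428385 = -8272971120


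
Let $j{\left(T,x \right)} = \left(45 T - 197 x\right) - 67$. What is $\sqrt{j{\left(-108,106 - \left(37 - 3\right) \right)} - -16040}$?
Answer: $i \sqrt{3071} \approx 55.417 i$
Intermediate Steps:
$j{\left(T,x \right)} = -67 - 197 x + 45 T$ ($j{\left(T,x \right)} = \left(- 197 x + 45 T\right) - 67 = -67 - 197 x + 45 T$)
$\sqrt{j{\left(-108,106 - \left(37 - 3\right) \right)} - -16040} = \sqrt{\left(-67 - 197 \left(106 - \left(37 - 3\right)\right) + 45 \left(-108\right)\right) - -16040} = \sqrt{\left(-67 - 197 \left(106 - 34\right) - 4860\right) + 16040} = \sqrt{\left(-67 - 14184 - 4860\right) + 16040} = \sqrt{-19111 + 16040} = \sqrt{-3071} = i \sqrt{3071}$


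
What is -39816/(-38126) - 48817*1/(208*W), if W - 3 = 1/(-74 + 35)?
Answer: -2754846165/35380928 ≈ -77.862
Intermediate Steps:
W = 116/39 (W = 3 + 1/(-74 + 35) = 3 + 1/(-39) = 3 - 1/39 = 116/39 ≈ 2.9744)
-39816/(-38126) - 48817*1/(208*W) = -39816/(-38126) - 48817/(208*(116/39)) = -39816*(-1/38126) - 48817/1856/3 = 19908/19063 - 48817*3/1856 = 19908/19063 - 146451/1856 = -2754846165/35380928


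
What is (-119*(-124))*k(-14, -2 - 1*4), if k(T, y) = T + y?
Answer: -295120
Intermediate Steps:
(-119*(-124))*k(-14, -2 - 1*4) = (-119*(-124))*(-14 + (-2 - 1*4)) = 14756*(-14 + (-2 - 4)) = 14756*(-14 - 6) = 14756*(-20) = -295120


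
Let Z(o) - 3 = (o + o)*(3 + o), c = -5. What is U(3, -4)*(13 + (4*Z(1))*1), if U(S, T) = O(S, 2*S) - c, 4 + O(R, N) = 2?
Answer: 171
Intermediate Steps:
O(R, N) = -2 (O(R, N) = -4 + 2 = -2)
Z(o) = 3 + 2*o*(3 + o) (Z(o) = 3 + (o + o)*(3 + o) = 3 + (2*o)*(3 + o) = 3 + 2*o*(3 + o))
U(S, T) = 3 (U(S, T) = -2 - 1*(-5) = -2 + 5 = 3)
U(3, -4)*(13 + (4*Z(1))*1) = 3*(13 + (4*(3 + 2*1² + 6*1))*1) = 3*(13 + (4*(3 + 2*1 + 6))*1) = 3*(13 + (4*(3 + 2 + 6))*1) = 3*(13 + (4*11)*1) = 3*(13 + 44*1) = 3*(13 + 44) = 3*57 = 171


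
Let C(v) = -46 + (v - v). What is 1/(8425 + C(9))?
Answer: 1/8379 ≈ 0.00011935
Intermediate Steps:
C(v) = -46 (C(v) = -46 + 0 = -46)
1/(8425 + C(9)) = 1/(8425 - 46) = 1/8379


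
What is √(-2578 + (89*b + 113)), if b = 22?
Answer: 13*I*√3 ≈ 22.517*I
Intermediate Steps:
√(-2578 + (89*b + 113)) = √(-2578 + (89*22 + 113)) = √(-2578 + (1958 + 113)) = √(-2578 + 2071) = √(-507) = 13*I*√3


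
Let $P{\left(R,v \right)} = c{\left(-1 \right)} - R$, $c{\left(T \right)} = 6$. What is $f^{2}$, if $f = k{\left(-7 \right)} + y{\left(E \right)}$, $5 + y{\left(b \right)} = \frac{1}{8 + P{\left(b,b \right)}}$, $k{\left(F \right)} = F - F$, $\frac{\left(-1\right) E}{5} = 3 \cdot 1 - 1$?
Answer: $\frac{14161}{576} \approx 24.585$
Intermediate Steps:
$E = -10$ ($E = - 5 \left(3 \cdot 1 - 1\right) = - 5 \left(3 - 1\right) = \left(-5\right) 2 = -10$)
$P{\left(R,v \right)} = 6 - R$
$k{\left(F \right)} = 0$
$y{\left(b \right)} = -5 + \frac{1}{14 - b}$ ($y{\left(b \right)} = -5 + \frac{1}{8 - \left(-6 + b\right)} = -5 + \frac{1}{14 - b}$)
$f = - \frac{119}{24}$ ($f = 0 + \frac{69 - -50}{-14 - 10} = 0 + \frac{69 + 50}{-24} = 0 - \frac{119}{24} = - \frac{119}{24} \approx -4.9583$)
$f^{2} = \left(- \frac{119}{24}\right)^{2} = \frac{14161}{576}$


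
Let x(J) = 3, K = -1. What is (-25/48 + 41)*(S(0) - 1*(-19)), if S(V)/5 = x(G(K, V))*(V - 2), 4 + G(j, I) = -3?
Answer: -21373/48 ≈ -445.27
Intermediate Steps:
G(j, I) = -7 (G(j, I) = -4 - 3 = -7)
S(V) = -30 + 15*V (S(V) = 5*(3*(V - 2)) = 5*(3*(-2 + V)) = 5*(-6 + 3*V) = -30 + 15*V)
(-25/48 + 41)*(S(0) - 1*(-19)) = (-25/48 + 41)*((-30 + 15*0) - 1*(-19)) = (-25*1/48 + 41)*((-30 + 0) + 19) = (-25/48 + 41)*(-30 + 19) = (1943/48)*(-11) = -21373/48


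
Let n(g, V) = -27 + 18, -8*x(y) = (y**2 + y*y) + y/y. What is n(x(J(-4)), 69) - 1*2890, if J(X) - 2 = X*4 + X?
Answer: -2899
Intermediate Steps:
J(X) = 2 + 5*X (J(X) = 2 + (X*4 + X) = 2 + (4*X + X) = 2 + 5*X)
x(y) = -1/8 - y**2/4 (x(y) = -((y**2 + y*y) + y/y)/8 = -((y**2 + y**2) + 1)/8 = -(2*y**2 + 1)/8 = -(1 + 2*y**2)/8 = -1/8 - y**2/4)
n(g, V) = -9
n(x(J(-4)), 69) - 1*2890 = -9 - 1*2890 = -9 - 2890 = -2899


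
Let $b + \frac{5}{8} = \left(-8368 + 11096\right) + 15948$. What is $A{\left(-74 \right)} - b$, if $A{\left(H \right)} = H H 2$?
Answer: $- \frac{61787}{8} \approx -7723.4$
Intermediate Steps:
$b = \frac{149403}{8}$ ($b = - \frac{5}{8} + \left(\left(-8368 + 11096\right) + 15948\right) = - \frac{5}{8} + \left(2728 + 15948\right) = - \frac{5}{8} + 18676 = \frac{149403}{8} \approx 18675.0$)
$A{\left(H \right)} = 2 H^{2}$ ($A{\left(H \right)} = H^{2} \cdot 2 = 2 H^{2}$)
$A{\left(-74 \right)} - b = 2 \left(-74\right)^{2} - \frac{149403}{8} = 2 \cdot 5476 - \frac{149403}{8} = 10952 - \frac{149403}{8} = - \frac{61787}{8}$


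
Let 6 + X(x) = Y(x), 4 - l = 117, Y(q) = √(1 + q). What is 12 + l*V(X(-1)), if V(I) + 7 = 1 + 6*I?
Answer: 4758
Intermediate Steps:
l = -113 (l = 4 - 1*117 = 4 - 117 = -113)
X(x) = -6 + √(1 + x)
V(I) = -6 + 6*I (V(I) = -7 + (1 + 6*I) = -6 + 6*I)
12 + l*V(X(-1)) = 12 - 113*(-6 + 6*(-6 + √(1 - 1))) = 12 - 113*(-6 + 6*(-6 + √0)) = 12 - 113*(-6 + 6*(-6 + 0)) = 12 - 113*(-6 + 6*(-6)) = 12 - 113*(-6 - 36) = 12 - 113*(-42) = 12 + 4746 = 4758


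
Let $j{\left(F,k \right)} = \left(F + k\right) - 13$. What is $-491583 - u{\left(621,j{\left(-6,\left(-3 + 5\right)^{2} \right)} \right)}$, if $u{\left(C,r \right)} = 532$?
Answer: $-492115$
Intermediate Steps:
$j{\left(F,k \right)} = -13 + F + k$
$-491583 - u{\left(621,j{\left(-6,\left(-3 + 5\right)^{2} \right)} \right)} = -491583 - 532 = -492115$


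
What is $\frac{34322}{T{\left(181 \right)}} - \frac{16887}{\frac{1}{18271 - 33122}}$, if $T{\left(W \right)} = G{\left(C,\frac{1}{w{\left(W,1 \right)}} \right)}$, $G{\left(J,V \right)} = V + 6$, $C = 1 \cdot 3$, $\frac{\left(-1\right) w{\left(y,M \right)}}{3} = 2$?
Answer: $\frac{8777815227}{35} \approx 2.5079 \cdot 10^{8}$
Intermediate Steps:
$w{\left(y,M \right)} = -6$ ($w{\left(y,M \right)} = \left(-3\right) 2 = -6$)
$C = 3$
$G{\left(J,V \right)} = 6 + V$
$T{\left(W \right)} = \frac{35}{6}$ ($T{\left(W \right)} = 6 + \frac{1}{-6} = 6 - \frac{1}{6} = \frac{35}{6}$)
$\frac{34322}{T{\left(181 \right)}} - \frac{16887}{\frac{1}{18271 - 33122}} = \frac{34322}{\frac{35}{6}} - \frac{16887}{\frac{1}{18271 - 33122}} = 34322 \cdot \frac{6}{35} - \frac{16887}{\frac{1}{-14851}} = \frac{205932}{35} - \frac{16887}{- \frac{1}{14851}} = \frac{205932}{35} - -250788837 = \frac{205932}{35} + 250788837 = \frac{8777815227}{35}$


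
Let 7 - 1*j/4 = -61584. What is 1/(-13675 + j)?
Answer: 1/232689 ≈ 4.2976e-6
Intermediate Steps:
j = 246364 (j = 28 - 4*(-61584) = 28 + 246336 = 246364)
1/(-13675 + j) = 1/(-13675 + 246364) = 1/232689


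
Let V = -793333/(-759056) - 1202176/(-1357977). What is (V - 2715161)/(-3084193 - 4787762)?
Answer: 559746653379230087/1622851683417265392 ≈ 0.34492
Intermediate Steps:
V = 1989846873197/1030780589712 (V = -793333*(-1/759056) - 1202176*(-1/1357977) = 793333/759056 + 1202176/1357977 = 1989846873197/1030780589712 ≈ 1.9304)
(V - 2715161)/(-3084193 - 4787762) = (1989846873197/1030780589712 - 2715161)/(-3084193 - 4787762) = -2798733266896150435/1030780589712/(-7871955) = -2798733266896150435/1030780589712*(-1/7871955) = 559746653379230087/1622851683417265392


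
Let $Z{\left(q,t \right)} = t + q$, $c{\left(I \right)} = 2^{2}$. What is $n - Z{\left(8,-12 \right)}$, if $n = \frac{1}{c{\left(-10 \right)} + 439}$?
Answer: $\frac{1773}{443} \approx 4.0023$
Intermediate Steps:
$c{\left(I \right)} = 4$
$Z{\left(q,t \right)} = q + t$
$n = \frac{1}{443}$ ($n = \frac{1}{4 + 439} = \frac{1}{443} \approx 0.0022573$)
$n - Z{\left(8,-12 \right)} = \frac{1}{443} - \left(8 - 12\right) = \frac{1}{443} - -4 = \frac{1}{443} + 4 = \frac{1773}{443}$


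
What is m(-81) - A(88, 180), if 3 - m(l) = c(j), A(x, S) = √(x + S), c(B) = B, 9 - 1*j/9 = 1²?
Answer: -69 - 2*√67 ≈ -85.371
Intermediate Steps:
j = 72 (j = 81 - 9*1² = 81 - 9*1 = 81 - 9 = 72)
A(x, S) = √(S + x)
m(l) = -69 (m(l) = 3 - 1*72 = 3 - 72 = -69)
m(-81) - A(88, 180) = -69 - √(180 + 88) = -69 - √268 = -69 - 2*√67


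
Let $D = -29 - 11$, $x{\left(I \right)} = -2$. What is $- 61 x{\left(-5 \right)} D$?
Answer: $-4880$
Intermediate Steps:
$D = -40$
$- 61 x{\left(-5 \right)} D = \left(-61\right) \left(-2\right) \left(-40\right) = 122 \left(-40\right) = -4880$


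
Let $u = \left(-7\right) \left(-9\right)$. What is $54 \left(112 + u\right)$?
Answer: $9450$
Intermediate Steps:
$u = 63$
$54 \left(112 + u\right) = 54 \left(112 + 63\right) = 54 \cdot 175 = 9450$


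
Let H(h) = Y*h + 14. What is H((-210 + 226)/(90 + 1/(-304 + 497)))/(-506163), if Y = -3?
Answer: -233930/8792557473 ≈ -2.6605e-5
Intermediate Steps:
H(h) = 14 - 3*h (H(h) = -3*h + 14 = 14 - 3*h)
H((-210 + 226)/(90 + 1/(-304 + 497)))/(-506163) = (14 - 3*(-210 + 226)/(90 + 1/(-304 + 497)))/(-506163) = (14 - 48/(90 + 1/193))*(-1/506163) = (14 - 48/17371/193)*(-1/506163) = (14 - 48*193/17371)*(-1/506163) = (14 - 3*3088/17371)*(-1/506163) = (14 - 9264/17371)*(-1/506163) = (233930/17371)*(-1/506163) = -233930/8792557473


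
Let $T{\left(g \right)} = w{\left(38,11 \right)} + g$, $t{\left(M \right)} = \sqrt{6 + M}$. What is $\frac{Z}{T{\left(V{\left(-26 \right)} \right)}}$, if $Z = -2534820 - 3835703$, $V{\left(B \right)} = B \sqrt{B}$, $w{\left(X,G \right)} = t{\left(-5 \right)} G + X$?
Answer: $- \frac{312155627}{19977} - \frac{165633598 i \sqrt{26}}{19977} \approx -15626.0 - 42277.0 i$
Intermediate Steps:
$w{\left(X,G \right)} = G + X$ ($w{\left(X,G \right)} = \sqrt{6 - 5} G + X = \sqrt{1} G + X = 1 G + X = G + X$)
$V{\left(B \right)} = B^{\frac{3}{2}}$
$T{\left(g \right)} = 49 + g$ ($T{\left(g \right)} = \left(11 + 38\right) + g = 49 + g$)
$Z = -6370523$ ($Z = -2534820 - 3835703 = -6370523$)
$\frac{Z}{T{\left(V{\left(-26 \right)} \right)}} = - \frac{6370523}{49 + \left(-26\right)^{\frac{3}{2}}} = - \frac{6370523}{49 - 26 i \sqrt{26}}$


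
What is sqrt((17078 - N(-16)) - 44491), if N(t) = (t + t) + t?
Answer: I*sqrt(27365) ≈ 165.42*I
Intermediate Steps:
N(t) = 3*t (N(t) = 2*t + t = 3*t)
sqrt((17078 - N(-16)) - 44491) = sqrt((17078 - 3*(-16)) - 44491) = sqrt((17078 - 1*(-48)) - 44491) = sqrt((17078 + 48) - 44491) = sqrt(17126 - 44491) = sqrt(-27365) = I*sqrt(27365)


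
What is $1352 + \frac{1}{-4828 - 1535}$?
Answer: $\frac{8602775}{6363} \approx 1352.0$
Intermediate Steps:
$1352 + \frac{1}{-4828 - 1535} = 1352 + \frac{1}{-6363} = 1352 - \frac{1}{6363} = \frac{8602775}{6363}$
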